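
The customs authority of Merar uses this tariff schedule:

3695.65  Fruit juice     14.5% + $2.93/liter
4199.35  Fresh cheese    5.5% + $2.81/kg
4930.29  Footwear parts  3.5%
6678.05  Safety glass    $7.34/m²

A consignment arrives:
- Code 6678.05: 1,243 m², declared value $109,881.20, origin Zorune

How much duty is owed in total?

$9,123.62

Line 1 (6678.05, Zorune, 1,243 m², $109,881.20):
Base rate for 6678.05 is $7.34/m².
Duty = 1,243 × $7.34 = $9,123.62.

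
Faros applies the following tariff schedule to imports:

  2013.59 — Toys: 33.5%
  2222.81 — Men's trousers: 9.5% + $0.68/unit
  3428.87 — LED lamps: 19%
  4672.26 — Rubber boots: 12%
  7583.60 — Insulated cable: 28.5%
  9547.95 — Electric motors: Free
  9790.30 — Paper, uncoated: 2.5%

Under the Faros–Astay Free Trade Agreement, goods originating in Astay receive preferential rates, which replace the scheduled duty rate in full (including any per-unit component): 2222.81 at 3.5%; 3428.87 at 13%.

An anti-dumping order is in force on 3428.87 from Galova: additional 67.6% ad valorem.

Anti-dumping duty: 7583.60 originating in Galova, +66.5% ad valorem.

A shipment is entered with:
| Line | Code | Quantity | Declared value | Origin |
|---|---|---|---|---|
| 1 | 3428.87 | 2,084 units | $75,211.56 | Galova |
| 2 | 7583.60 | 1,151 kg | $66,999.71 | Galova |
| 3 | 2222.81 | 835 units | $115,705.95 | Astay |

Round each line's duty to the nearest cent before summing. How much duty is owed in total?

$132,832.64

Line 1 (3428.87, Galova, 2,084 units, $75,211.56):
Base rate for 3428.87 is 19%.
3428.87 has an FTA preferential rate, but origin Galova is not Astay; base rate stands.
Additional duty on 3428.87 from Galova: +67.6%. Applied ad valorem rate: 19% + 67.6% = 86.6%.
Duty = $75,211.56 × 86.6% = $65,133.21.
Line 2 (7583.60, Galova, 1,151 kg, $66,999.71):
Base rate for 7583.60 is 28.5%.
Additional duty on 7583.60 from Galova: +66.5%. Applied ad valorem rate: 28.5% + 66.5% = 95%.
Duty = $66,999.71 × 95% = $63,649.72.
Line 3 (2222.81, Astay, 835 units, $115,705.95):
Base rate for 2222.81 is 9.5% + $0.68/unit.
Origin Astay qualifies under the Faros–Astay agreement and 2222.81 is covered: preferential rate 3.5% applies instead.
Duty = $115,705.95 × 3.5% = $4,049.71.
Total = $65,133.21 + $63,649.72 + $4,049.71 = $132,832.64.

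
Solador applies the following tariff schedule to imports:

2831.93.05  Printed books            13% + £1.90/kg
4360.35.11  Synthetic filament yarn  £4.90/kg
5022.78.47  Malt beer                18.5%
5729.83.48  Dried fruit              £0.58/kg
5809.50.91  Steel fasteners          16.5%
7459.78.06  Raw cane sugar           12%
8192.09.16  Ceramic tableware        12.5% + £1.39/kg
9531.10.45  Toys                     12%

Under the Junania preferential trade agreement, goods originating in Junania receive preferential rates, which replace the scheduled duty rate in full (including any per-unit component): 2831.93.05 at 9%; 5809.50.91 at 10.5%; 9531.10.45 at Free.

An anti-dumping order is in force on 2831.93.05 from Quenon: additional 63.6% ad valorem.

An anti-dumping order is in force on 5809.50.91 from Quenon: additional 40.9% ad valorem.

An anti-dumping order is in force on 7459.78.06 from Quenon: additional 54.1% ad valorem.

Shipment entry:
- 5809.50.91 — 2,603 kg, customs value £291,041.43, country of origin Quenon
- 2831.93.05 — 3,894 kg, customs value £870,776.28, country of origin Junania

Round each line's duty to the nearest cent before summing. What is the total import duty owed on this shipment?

Line 1 (5809.50.91, Quenon, 2,603 kg, £291,041.43):
Base rate for 5809.50.91 is 16.5%.
5809.50.91 has an FTA preferential rate, but origin Quenon is not Junania; base rate stands.
Additional duty on 5809.50.91 from Quenon: +40.9%. Applied ad valorem rate: 16.5% + 40.9% = 57.4%.
Duty = £291,041.43 × 57.4% = £167,057.78.
Line 2 (2831.93.05, Junania, 3,894 kg, £870,776.28):
Base rate for 2831.93.05 is 13% + £1.90/kg.
Origin Junania qualifies under the Solador–Junania agreement and 2831.93.05 is covered: preferential rate 9% applies instead.
The additional-duty order on 2831.93.05 targets Quenon, not Junania; it does not apply.
Duty = £870,776.28 × 9% = £78,369.87.
Total = £167,057.78 + £78,369.87 = £245,427.65.

£245,427.65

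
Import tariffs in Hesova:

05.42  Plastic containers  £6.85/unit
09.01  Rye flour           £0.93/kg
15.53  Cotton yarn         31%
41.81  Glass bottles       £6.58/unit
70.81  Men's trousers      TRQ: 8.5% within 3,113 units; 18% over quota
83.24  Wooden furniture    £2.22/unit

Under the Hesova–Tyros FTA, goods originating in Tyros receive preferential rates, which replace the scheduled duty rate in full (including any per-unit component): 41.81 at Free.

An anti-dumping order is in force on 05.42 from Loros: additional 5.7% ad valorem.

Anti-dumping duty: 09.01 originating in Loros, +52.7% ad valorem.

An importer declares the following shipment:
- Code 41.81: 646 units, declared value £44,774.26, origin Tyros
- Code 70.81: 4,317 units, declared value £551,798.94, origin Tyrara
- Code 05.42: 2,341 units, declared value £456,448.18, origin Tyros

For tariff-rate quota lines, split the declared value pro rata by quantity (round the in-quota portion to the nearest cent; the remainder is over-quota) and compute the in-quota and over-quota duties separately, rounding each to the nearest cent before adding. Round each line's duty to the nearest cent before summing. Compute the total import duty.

Line 1 (41.81, Tyros, 646 units, £44,774.26):
Base rate for 41.81 is £6.58/unit.
Origin Tyros qualifies under the Hesova–Tyros agreement and 41.81 is covered: preferential rate Free applies instead.
Duty = £44,774.26 × 0% = £0.00.
Line 2 (70.81, Tyrara, 4,317 units, £551,798.94):
Code 70.81 is under a tariff-rate quota (threshold 3,113 units). In-quota: 3,113 units at 8.5%; over-quota: 1,204 units at 18%.
Pro-rata value split: in-quota = £551,798.94 × 3,113/4,317 = £397,903.66; over-quota = £551,798.94 − £397,903.66 = £153,895.28.
In-quota duty = £397,903.66 × 8.5% = £33,821.81. Over-quota duty = £153,895.28 × 18% = £27,701.15.
Line duty = £33,821.81 + £27,701.15 = £61,522.96.
Line 3 (05.42, Tyros, 2,341 units, £456,448.18):
Base rate for 05.42 is £6.85/unit.
Origin Tyros is the FTA partner but 05.42 is not on the preference list; base rate stands.
The additional-duty order on 05.42 targets Loros, not Tyros; it does not apply.
Duty = 2,341 × £6.85 = £16,035.85.
Total = £0.00 + £61,522.96 + £16,035.85 = £77,558.81.

£77,558.81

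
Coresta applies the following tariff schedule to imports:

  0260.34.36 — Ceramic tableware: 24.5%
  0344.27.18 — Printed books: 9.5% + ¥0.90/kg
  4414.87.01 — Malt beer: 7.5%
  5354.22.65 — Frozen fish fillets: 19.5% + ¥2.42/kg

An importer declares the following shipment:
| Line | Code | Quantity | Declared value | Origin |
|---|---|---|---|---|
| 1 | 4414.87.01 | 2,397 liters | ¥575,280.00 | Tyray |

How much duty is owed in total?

¥43,146.00

Line 1 (4414.87.01, Tyray, 2,397 liters, ¥575,280.00):
Base rate for 4414.87.01 is 7.5%.
Duty = ¥575,280.00 × 7.5% = ¥43,146.00.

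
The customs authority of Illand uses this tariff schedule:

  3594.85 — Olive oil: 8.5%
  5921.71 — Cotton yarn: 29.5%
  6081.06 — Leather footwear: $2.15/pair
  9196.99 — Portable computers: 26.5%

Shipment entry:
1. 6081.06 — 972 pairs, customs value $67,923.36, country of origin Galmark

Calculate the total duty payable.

Line 1 (6081.06, Galmark, 972 pairs, $67,923.36):
Base rate for 6081.06 is $2.15/pair.
Duty = 972 × $2.15 = $2,089.80.

$2,089.80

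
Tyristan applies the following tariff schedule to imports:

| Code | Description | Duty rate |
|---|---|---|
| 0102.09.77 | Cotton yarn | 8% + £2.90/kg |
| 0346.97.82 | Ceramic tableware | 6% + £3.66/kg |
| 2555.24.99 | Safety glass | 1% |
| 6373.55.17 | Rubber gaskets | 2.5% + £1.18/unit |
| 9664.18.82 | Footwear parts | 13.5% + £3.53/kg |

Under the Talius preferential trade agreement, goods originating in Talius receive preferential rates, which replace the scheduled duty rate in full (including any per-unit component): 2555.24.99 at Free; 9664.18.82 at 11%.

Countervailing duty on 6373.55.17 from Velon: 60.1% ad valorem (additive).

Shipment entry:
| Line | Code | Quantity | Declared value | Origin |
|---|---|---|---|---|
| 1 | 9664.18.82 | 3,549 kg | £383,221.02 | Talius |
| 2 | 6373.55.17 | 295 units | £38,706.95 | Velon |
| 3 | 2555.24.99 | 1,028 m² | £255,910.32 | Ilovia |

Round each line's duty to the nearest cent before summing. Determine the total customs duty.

£69,292.06

Line 1 (9664.18.82, Talius, 3,549 kg, £383,221.02):
Base rate for 9664.18.82 is 13.5% + £3.53/kg.
Origin Talius qualifies under the Tyristan–Talius agreement and 9664.18.82 is covered: preferential rate 11% applies instead.
Duty = £383,221.02 × 11% = £42,154.31.
Line 2 (6373.55.17, Velon, 295 units, £38,706.95):
Base rate for 6373.55.17 is 2.5% + £1.18/unit.
Additional duty on 6373.55.17 from Velon: +60.1%. Applied ad valorem rate: 2.5% + 60.1% = 62.6%.
Duty = £38,706.95 × 62.6% + 295 × £1.18 = £24,578.65.
Line 3 (2555.24.99, Ilovia, 1,028 m², £255,910.32):
Base rate for 2555.24.99 is 1%.
2555.24.99 has an FTA preferential rate, but origin Ilovia is not Talius; base rate stands.
Duty = £255,910.32 × 1% = £2,559.10.
Total = £42,154.31 + £24,578.65 + £2,559.10 = £69,292.06.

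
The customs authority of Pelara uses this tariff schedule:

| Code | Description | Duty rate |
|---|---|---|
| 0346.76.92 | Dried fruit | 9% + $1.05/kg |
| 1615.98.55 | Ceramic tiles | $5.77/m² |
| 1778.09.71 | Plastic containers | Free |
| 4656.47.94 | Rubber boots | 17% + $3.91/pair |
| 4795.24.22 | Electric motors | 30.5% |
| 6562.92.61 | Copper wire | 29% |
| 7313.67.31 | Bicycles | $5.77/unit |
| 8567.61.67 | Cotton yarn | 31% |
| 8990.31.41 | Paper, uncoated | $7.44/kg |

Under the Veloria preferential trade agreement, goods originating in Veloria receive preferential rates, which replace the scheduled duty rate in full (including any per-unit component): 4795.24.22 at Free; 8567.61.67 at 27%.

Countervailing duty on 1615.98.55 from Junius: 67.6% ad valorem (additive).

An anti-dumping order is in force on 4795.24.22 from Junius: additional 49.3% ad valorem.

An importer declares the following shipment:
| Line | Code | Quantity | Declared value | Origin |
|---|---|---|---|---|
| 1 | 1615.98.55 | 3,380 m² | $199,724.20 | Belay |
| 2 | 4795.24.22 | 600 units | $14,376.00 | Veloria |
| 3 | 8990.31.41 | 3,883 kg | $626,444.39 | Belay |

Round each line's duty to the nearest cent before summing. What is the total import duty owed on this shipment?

$48,392.12

Line 1 (1615.98.55, Belay, 3,380 m², $199,724.20):
Base rate for 1615.98.55 is $5.77/m².
The additional-duty order on 1615.98.55 targets Junius, not Belay; it does not apply.
Duty = 3,380 × $5.77 = $19,502.60.
Line 2 (4795.24.22, Veloria, 600 units, $14,376.00):
Base rate for 4795.24.22 is 30.5%.
Origin Veloria qualifies under the Pelara–Veloria agreement and 4795.24.22 is covered: preferential rate Free applies instead.
The additional-duty order on 4795.24.22 targets Junius, not Veloria; it does not apply.
Duty = $14,376.00 × 0% = $0.00.
Line 3 (8990.31.41, Belay, 3,883 kg, $626,444.39):
Base rate for 8990.31.41 is $7.44/kg.
Duty = 3,883 × $7.44 = $28,889.52.
Total = $19,502.60 + $0.00 + $28,889.52 = $48,392.12.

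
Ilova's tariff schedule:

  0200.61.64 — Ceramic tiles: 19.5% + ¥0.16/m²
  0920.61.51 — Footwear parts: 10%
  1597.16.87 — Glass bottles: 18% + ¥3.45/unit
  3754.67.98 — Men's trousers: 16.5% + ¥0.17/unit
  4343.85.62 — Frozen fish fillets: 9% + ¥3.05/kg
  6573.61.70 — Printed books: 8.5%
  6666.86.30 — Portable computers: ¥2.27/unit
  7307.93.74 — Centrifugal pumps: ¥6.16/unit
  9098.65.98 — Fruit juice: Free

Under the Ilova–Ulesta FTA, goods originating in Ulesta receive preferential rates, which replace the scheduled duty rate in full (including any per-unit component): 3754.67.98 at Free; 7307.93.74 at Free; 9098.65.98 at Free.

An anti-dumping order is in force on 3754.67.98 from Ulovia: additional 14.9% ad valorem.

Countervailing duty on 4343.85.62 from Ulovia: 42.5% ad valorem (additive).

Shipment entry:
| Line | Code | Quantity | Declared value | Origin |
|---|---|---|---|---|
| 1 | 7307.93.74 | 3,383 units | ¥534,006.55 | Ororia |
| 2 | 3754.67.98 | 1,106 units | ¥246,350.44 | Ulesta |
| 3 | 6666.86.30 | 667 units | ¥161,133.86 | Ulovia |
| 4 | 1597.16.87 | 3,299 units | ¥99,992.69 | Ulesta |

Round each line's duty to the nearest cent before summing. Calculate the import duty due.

¥51,733.60

Line 1 (7307.93.74, Ororia, 3,383 units, ¥534,006.55):
Base rate for 7307.93.74 is ¥6.16/unit.
7307.93.74 has an FTA preferential rate, but origin Ororia is not Ulesta; base rate stands.
Duty = 3,383 × ¥6.16 = ¥20,839.28.
Line 2 (3754.67.98, Ulesta, 1,106 units, ¥246,350.44):
Base rate for 3754.67.98 is 16.5% + ¥0.17/unit.
Origin Ulesta qualifies under the Ilova–Ulesta agreement and 3754.67.98 is covered: preferential rate Free applies instead.
The additional-duty order on 3754.67.98 targets Ulovia, not Ulesta; it does not apply.
Duty = ¥246,350.44 × 0% = ¥0.00.
Line 3 (6666.86.30, Ulovia, 667 units, ¥161,133.86):
Base rate for 6666.86.30 is ¥2.27/unit.
Duty = 667 × ¥2.27 = ¥1,514.09.
Line 4 (1597.16.87, Ulesta, 3,299 units, ¥99,992.69):
Base rate for 1597.16.87 is 18% + ¥3.45/unit.
Origin Ulesta is the FTA partner but 1597.16.87 is not on the preference list; base rate stands.
Duty = ¥99,992.69 × 18% + 3,299 × ¥3.45 = ¥29,380.23.
Total = ¥20,839.28 + ¥0.00 + ¥1,514.09 + ¥29,380.23 = ¥51,733.60.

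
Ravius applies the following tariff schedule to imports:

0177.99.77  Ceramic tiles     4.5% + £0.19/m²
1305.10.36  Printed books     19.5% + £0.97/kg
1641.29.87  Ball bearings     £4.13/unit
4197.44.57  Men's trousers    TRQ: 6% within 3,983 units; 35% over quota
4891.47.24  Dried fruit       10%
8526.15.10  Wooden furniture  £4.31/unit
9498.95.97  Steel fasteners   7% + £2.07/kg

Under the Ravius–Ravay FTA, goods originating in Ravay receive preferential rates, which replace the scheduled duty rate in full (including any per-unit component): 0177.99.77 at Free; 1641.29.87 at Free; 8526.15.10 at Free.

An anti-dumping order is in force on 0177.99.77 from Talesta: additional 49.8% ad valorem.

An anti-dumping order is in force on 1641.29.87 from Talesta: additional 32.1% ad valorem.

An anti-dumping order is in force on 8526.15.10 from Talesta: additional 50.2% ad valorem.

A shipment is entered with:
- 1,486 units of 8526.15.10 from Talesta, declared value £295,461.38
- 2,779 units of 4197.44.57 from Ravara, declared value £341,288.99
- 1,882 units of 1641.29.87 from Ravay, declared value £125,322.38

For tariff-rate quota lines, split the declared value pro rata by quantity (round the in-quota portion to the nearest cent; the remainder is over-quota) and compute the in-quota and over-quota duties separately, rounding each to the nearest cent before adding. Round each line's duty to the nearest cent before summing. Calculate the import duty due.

£175,203.61

Line 1 (8526.15.10, Talesta, 1,486 units, £295,461.38):
Base rate for 8526.15.10 is £4.31/unit.
8526.15.10 has an FTA preferential rate, but origin Talesta is not Ravay; base rate stands.
Additional duty on 8526.15.10 from Talesta: +50.2% ad valorem. Applied ad valorem rate = 50.2%.
Duty = £295,461.38 × 50.2% + 1,486 × £4.31 = £154,726.27.
Line 2 (4197.44.57, Ravara, 2,779 units, £341,288.99):
Code 4197.44.57 is under a tariff-rate quota (threshold 3,983 units). Quantity 2,779 units is within the quota, so the in-quota rate 6% applies to the full value.
Duty = £341,288.99 × 6% = £20,477.34.
Line 3 (1641.29.87, Ravay, 1,882 units, £125,322.38):
Base rate for 1641.29.87 is £4.13/unit.
Origin Ravay qualifies under the Ravius–Ravay agreement and 1641.29.87 is covered: preferential rate Free applies instead.
The additional-duty order on 1641.29.87 targets Talesta, not Ravay; it does not apply.
Duty = £125,322.38 × 0% = £0.00.
Total = £154,726.27 + £20,477.34 + £0.00 = £175,203.61.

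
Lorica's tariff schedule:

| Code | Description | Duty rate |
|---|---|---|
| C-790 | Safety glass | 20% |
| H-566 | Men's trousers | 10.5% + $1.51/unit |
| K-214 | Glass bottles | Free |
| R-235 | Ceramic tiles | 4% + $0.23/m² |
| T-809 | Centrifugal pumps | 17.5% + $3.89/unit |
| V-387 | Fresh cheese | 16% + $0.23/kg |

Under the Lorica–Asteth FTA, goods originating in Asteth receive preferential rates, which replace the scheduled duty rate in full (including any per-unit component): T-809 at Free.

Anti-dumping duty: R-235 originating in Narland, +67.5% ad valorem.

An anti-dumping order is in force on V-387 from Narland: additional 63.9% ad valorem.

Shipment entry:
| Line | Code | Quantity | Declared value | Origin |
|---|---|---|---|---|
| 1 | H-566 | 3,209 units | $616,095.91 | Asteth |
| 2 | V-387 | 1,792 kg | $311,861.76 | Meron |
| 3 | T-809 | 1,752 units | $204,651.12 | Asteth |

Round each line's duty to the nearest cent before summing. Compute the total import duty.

Line 1 (H-566, Asteth, 3,209 units, $616,095.91):
Base rate for H-566 is 10.5% + $1.51/unit.
Origin Asteth is the FTA partner but H-566 is not on the preference list; base rate stands.
Duty = $616,095.91 × 10.5% + 3,209 × $1.51 = $69,535.66.
Line 2 (V-387, Meron, 1,792 kg, $311,861.76):
Base rate for V-387 is 16% + $0.23/kg.
The additional-duty order on V-387 targets Narland, not Meron; it does not apply.
Duty = $311,861.76 × 16% + 1,792 × $0.23 = $50,310.04.
Line 3 (T-809, Asteth, 1,752 units, $204,651.12):
Base rate for T-809 is 17.5% + $3.89/unit.
Origin Asteth qualifies under the Lorica–Asteth agreement and T-809 is covered: preferential rate Free applies instead.
Duty = $204,651.12 × 0% = $0.00.
Total = $69,535.66 + $50,310.04 + $0.00 = $119,845.70.

$119,845.70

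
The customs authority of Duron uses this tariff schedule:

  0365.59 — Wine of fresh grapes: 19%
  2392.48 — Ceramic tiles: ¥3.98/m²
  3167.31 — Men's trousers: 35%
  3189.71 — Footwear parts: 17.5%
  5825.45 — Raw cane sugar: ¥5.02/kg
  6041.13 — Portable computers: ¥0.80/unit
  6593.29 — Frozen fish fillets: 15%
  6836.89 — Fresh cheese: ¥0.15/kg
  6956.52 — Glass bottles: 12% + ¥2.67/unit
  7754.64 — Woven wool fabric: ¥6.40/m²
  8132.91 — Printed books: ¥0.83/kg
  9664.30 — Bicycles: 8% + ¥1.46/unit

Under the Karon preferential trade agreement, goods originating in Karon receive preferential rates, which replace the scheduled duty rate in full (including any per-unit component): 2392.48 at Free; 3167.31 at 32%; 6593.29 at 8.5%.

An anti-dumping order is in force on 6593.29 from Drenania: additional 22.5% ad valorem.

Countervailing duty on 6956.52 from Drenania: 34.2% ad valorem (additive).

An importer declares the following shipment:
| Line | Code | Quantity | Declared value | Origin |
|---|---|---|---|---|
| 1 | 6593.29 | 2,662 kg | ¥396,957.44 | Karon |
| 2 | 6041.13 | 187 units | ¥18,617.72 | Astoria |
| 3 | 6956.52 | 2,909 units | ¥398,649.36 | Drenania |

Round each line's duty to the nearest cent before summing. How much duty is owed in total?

Line 1 (6593.29, Karon, 2,662 kg, ¥396,957.44):
Base rate for 6593.29 is 15%.
Origin Karon qualifies under the Duron–Karon agreement and 6593.29 is covered: preferential rate 8.5% applies instead.
The additional-duty order on 6593.29 targets Drenania, not Karon; it does not apply.
Duty = ¥396,957.44 × 8.5% = ¥33,741.38.
Line 2 (6041.13, Astoria, 187 units, ¥18,617.72):
Base rate for 6041.13 is ¥0.80/unit.
Duty = 187 × ¥0.80 = ¥149.60.
Line 3 (6956.52, Drenania, 2,909 units, ¥398,649.36):
Base rate for 6956.52 is 12% + ¥2.67/unit.
Additional duty on 6956.52 from Drenania: +34.2%. Applied ad valorem rate: 12% + 34.2% = 46.2%.
Duty = ¥398,649.36 × 46.2% + 2,909 × ¥2.67 = ¥191,943.03.
Total = ¥33,741.38 + ¥149.60 + ¥191,943.03 = ¥225,834.01.

¥225,834.01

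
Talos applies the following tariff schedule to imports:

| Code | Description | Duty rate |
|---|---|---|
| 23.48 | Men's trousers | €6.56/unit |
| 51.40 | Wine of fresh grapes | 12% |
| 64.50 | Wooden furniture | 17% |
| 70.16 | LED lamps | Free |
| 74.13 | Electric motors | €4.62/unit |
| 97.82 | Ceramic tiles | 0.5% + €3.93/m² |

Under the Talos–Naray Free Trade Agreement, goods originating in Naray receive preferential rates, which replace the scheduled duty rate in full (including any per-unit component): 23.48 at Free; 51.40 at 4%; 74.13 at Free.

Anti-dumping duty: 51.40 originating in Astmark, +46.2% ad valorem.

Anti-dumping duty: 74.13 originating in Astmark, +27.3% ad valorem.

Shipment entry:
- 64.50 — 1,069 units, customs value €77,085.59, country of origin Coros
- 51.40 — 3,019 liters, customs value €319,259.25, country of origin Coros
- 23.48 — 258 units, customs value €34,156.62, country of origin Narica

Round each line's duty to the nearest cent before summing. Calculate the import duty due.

Line 1 (64.50, Coros, 1,069 units, €77,085.59):
Base rate for 64.50 is 17%.
Duty = €77,085.59 × 17% = €13,104.55.
Line 2 (51.40, Coros, 3,019 liters, €319,259.25):
Base rate for 51.40 is 12%.
51.40 has an FTA preferential rate, but origin Coros is not Naray; base rate stands.
The additional-duty order on 51.40 targets Astmark, not Coros; it does not apply.
Duty = €319,259.25 × 12% = €38,311.11.
Line 3 (23.48, Narica, 258 units, €34,156.62):
Base rate for 23.48 is €6.56/unit.
23.48 has an FTA preferential rate, but origin Narica is not Naray; base rate stands.
Duty = 258 × €6.56 = €1,692.48.
Total = €13,104.55 + €38,311.11 + €1,692.48 = €53,108.14.

€53,108.14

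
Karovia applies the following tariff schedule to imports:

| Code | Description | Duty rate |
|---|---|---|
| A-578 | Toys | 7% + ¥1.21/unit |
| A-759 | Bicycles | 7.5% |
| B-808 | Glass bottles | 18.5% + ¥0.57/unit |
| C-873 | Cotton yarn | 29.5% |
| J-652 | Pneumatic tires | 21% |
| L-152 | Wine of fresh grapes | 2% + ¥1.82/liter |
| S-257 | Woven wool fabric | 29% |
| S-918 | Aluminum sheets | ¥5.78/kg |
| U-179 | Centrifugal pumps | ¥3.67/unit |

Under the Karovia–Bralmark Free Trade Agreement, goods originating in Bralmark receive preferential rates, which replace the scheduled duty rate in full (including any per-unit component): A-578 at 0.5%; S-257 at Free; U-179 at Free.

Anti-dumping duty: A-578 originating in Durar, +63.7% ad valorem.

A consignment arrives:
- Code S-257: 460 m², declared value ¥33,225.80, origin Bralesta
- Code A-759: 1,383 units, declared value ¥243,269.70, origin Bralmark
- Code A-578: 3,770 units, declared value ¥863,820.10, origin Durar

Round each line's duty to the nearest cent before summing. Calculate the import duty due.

Line 1 (S-257, Bralesta, 460 m², ¥33,225.80):
Base rate for S-257 is 29%.
S-257 has an FTA preferential rate, but origin Bralesta is not Bralmark; base rate stands.
Duty = ¥33,225.80 × 29% = ¥9,635.48.
Line 2 (A-759, Bralmark, 1,383 units, ¥243,269.70):
Base rate for A-759 is 7.5%.
Origin Bralmark is the FTA partner but A-759 is not on the preference list; base rate stands.
Duty = ¥243,269.70 × 7.5% = ¥18,245.23.
Line 3 (A-578, Durar, 3,770 units, ¥863,820.10):
Base rate for A-578 is 7% + ¥1.21/unit.
A-578 has an FTA preferential rate, but origin Durar is not Bralmark; base rate stands.
Additional duty on A-578 from Durar: +63.7%. Applied ad valorem rate: 7% + 63.7% = 70.7%.
Duty = ¥863,820.10 × 70.7% + 3,770 × ¥1.21 = ¥615,282.51.
Total = ¥9,635.48 + ¥18,245.23 + ¥615,282.51 = ¥643,163.22.

¥643,163.22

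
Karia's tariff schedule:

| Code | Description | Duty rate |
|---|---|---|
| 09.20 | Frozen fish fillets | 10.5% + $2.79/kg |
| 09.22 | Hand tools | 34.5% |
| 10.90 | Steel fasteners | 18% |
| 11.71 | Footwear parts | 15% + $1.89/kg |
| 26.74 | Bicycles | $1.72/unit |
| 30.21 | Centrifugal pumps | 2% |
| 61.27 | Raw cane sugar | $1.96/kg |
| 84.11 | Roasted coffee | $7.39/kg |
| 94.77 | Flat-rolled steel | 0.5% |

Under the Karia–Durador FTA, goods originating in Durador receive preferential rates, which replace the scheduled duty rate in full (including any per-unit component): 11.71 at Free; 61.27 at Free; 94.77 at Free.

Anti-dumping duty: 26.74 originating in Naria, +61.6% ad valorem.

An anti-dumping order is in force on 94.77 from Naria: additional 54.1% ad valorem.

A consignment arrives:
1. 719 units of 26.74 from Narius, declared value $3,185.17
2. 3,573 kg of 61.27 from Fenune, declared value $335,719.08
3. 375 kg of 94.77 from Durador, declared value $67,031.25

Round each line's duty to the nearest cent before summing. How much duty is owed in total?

$8,239.76

Line 1 (26.74, Narius, 719 units, $3,185.17):
Base rate for 26.74 is $1.72/unit.
The additional-duty order on 26.74 targets Naria, not Narius; it does not apply.
Duty = 719 × $1.72 = $1,236.68.
Line 2 (61.27, Fenune, 3,573 kg, $335,719.08):
Base rate for 61.27 is $1.96/kg.
61.27 has an FTA preferential rate, but origin Fenune is not Durador; base rate stands.
Duty = 3,573 × $1.96 = $7,003.08.
Line 3 (94.77, Durador, 375 kg, $67,031.25):
Base rate for 94.77 is 0.5%.
Origin Durador qualifies under the Karia–Durador agreement and 94.77 is covered: preferential rate Free applies instead.
The additional-duty order on 94.77 targets Naria, not Durador; it does not apply.
Duty = $67,031.25 × 0% = $0.00.
Total = $1,236.68 + $7,003.08 + $0.00 = $8,239.76.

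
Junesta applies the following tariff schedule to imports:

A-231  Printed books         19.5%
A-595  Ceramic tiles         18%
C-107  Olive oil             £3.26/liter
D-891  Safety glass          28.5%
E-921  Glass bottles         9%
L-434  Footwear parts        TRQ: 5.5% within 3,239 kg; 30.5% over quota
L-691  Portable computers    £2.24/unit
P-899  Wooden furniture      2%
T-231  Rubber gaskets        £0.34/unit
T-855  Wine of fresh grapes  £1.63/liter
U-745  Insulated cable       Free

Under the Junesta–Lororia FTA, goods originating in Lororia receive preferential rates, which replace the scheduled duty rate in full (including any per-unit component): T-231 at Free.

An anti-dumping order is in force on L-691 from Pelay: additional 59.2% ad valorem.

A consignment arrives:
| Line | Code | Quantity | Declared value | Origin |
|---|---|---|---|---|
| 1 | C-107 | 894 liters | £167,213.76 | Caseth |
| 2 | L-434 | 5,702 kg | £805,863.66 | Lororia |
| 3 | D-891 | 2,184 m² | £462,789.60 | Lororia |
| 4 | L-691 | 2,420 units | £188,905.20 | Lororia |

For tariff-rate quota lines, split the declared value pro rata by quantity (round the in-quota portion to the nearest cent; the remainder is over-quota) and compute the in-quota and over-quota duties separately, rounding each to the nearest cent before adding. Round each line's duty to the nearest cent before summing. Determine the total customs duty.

£271,576.73

Line 1 (C-107, Caseth, 894 liters, £167,213.76):
Base rate for C-107 is £3.26/liter.
Duty = 894 × £3.26 = £2,914.44.
Line 2 (L-434, Lororia, 5,702 kg, £805,863.66):
Code L-434 is under a tariff-rate quota (threshold 3,239 kg). In-quota: 3,239 kg at 5.5%; over-quota: 2,463 kg at 30.5%.
Pro-rata value split: in-quota = £805,863.66 × 3,239/5,702 = £457,767.87; over-quota = £805,863.66 − £457,767.87 = £348,095.79.
In-quota duty = £457,767.87 × 5.5% = £25,177.23. Over-quota duty = £348,095.79 × 30.5% = £106,169.22.
Line duty = £25,177.23 + £106,169.22 = £131,346.45.
Line 3 (D-891, Lororia, 2,184 m², £462,789.60):
Base rate for D-891 is 28.5%.
Origin Lororia is the FTA partner but D-891 is not on the preference list; base rate stands.
Duty = £462,789.60 × 28.5% = £131,895.04.
Line 4 (L-691, Lororia, 2,420 units, £188,905.20):
Base rate for L-691 is £2.24/unit.
Origin Lororia is the FTA partner but L-691 is not on the preference list; base rate stands.
The additional-duty order on L-691 targets Pelay, not Lororia; it does not apply.
Duty = 2,420 × £2.24 = £5,420.80.
Total = £2,914.44 + £131,346.45 + £131,895.04 + £5,420.80 = £271,576.73.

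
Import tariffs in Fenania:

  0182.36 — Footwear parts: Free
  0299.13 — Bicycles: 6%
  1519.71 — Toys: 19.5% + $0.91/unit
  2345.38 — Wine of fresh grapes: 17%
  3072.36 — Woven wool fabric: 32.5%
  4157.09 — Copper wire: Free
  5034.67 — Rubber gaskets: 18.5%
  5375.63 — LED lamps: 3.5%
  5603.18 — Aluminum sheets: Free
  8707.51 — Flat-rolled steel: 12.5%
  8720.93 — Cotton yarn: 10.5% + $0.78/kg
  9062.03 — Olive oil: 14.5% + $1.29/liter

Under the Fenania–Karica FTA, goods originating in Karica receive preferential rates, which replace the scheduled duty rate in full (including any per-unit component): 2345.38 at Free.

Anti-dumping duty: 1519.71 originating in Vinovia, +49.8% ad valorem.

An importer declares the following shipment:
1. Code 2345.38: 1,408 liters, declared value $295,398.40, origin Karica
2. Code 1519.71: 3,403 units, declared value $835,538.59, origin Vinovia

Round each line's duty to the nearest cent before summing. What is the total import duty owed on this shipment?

Line 1 (2345.38, Karica, 1,408 liters, $295,398.40):
Base rate for 2345.38 is 17%.
Origin Karica qualifies under the Fenania–Karica agreement and 2345.38 is covered: preferential rate Free applies instead.
Duty = $295,398.40 × 0% = $0.00.
Line 2 (1519.71, Vinovia, 3,403 units, $835,538.59):
Base rate for 1519.71 is 19.5% + $0.91/unit.
Additional duty on 1519.71 from Vinovia: +49.8%. Applied ad valorem rate: 19.5% + 49.8% = 69.3%.
Duty = $835,538.59 × 69.3% + 3,403 × $0.91 = $582,124.97.
Total = $0.00 + $582,124.97 = $582,124.97.

$582,124.97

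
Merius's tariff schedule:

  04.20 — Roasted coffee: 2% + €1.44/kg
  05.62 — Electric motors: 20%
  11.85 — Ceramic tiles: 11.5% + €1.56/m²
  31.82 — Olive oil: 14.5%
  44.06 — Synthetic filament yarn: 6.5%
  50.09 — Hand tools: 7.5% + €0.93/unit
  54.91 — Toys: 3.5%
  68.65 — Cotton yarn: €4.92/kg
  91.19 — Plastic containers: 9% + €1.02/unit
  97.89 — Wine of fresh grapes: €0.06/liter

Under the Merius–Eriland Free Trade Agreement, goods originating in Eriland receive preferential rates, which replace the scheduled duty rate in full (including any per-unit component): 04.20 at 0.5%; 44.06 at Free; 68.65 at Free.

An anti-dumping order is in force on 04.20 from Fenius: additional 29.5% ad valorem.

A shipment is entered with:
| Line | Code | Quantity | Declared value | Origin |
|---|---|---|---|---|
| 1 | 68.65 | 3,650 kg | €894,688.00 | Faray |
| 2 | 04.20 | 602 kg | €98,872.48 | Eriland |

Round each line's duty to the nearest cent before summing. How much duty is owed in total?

Line 1 (68.65, Faray, 3,650 kg, €894,688.00):
Base rate for 68.65 is €4.92/kg.
68.65 has an FTA preferential rate, but origin Faray is not Eriland; base rate stands.
Duty = 3,650 × €4.92 = €17,958.00.
Line 2 (04.20, Eriland, 602 kg, €98,872.48):
Base rate for 04.20 is 2% + €1.44/kg.
Origin Eriland qualifies under the Merius–Eriland agreement and 04.20 is covered: preferential rate 0.5% applies instead.
The additional-duty order on 04.20 targets Fenius, not Eriland; it does not apply.
Duty = €98,872.48 × 0.5% = €494.36.
Total = €17,958.00 + €494.36 = €18,452.36.

€18,452.36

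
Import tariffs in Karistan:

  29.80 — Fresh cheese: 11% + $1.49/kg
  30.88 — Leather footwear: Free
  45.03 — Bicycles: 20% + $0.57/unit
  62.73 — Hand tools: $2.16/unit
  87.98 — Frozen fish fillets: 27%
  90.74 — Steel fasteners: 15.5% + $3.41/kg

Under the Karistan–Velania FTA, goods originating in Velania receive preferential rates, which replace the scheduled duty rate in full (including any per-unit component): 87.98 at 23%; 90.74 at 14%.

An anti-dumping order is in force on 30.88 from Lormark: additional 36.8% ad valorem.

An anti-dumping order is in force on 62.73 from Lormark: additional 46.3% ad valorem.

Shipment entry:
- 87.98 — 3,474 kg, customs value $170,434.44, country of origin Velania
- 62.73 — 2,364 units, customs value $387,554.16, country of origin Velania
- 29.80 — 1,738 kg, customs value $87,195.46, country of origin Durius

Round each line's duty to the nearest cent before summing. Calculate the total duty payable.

Line 1 (87.98, Velania, 3,474 kg, $170,434.44):
Base rate for 87.98 is 27%.
Origin Velania qualifies under the Karistan–Velania agreement and 87.98 is covered: preferential rate 23% applies instead.
Duty = $170,434.44 × 23% = $39,199.92.
Line 2 (62.73, Velania, 2,364 units, $387,554.16):
Base rate for 62.73 is $2.16/unit.
Origin Velania is the FTA partner but 62.73 is not on the preference list; base rate stands.
The additional-duty order on 62.73 targets Lormark, not Velania; it does not apply.
Duty = 2,364 × $2.16 = $5,106.24.
Line 3 (29.80, Durius, 1,738 kg, $87,195.46):
Base rate for 29.80 is 11% + $1.49/kg.
Duty = $87,195.46 × 11% + 1,738 × $1.49 = $12,181.12.
Total = $39,199.92 + $5,106.24 + $12,181.12 = $56,487.28.

$56,487.28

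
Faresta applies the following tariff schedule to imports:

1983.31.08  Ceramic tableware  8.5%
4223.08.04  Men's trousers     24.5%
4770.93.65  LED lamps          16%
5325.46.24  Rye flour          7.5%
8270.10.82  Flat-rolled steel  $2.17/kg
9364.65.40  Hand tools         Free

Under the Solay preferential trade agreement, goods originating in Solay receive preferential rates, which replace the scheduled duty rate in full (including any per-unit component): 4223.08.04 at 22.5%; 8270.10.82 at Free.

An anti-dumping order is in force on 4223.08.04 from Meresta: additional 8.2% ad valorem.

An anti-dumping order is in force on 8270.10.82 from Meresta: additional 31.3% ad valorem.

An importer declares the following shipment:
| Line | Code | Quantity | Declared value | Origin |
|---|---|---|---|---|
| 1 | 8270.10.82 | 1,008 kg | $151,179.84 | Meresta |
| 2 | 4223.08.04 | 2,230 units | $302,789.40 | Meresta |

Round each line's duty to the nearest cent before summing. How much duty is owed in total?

$148,518.78

Line 1 (8270.10.82, Meresta, 1,008 kg, $151,179.84):
Base rate for 8270.10.82 is $2.17/kg.
8270.10.82 has an FTA preferential rate, but origin Meresta is not Solay; base rate stands.
Additional duty on 8270.10.82 from Meresta: +31.3% ad valorem. Applied ad valorem rate = 31.3%.
Duty = $151,179.84 × 31.3% + 1,008 × $2.17 = $49,506.65.
Line 2 (4223.08.04, Meresta, 2,230 units, $302,789.40):
Base rate for 4223.08.04 is 24.5%.
4223.08.04 has an FTA preferential rate, but origin Meresta is not Solay; base rate stands.
Additional duty on 4223.08.04 from Meresta: +8.2%. Applied ad valorem rate: 24.5% + 8.2% = 32.7%.
Duty = $302,789.40 × 32.7% = $99,012.13.
Total = $49,506.65 + $99,012.13 = $148,518.78.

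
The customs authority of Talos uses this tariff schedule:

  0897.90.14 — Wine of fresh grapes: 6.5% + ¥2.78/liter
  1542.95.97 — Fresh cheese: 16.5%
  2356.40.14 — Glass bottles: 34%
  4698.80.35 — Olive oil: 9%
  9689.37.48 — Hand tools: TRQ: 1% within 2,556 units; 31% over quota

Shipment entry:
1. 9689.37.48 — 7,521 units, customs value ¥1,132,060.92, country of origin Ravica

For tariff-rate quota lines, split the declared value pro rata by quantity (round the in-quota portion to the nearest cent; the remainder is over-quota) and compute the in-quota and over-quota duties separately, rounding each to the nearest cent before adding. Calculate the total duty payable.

Line 1 (9689.37.48, Ravica, 7,521 units, ¥1,132,060.92):
Code 9689.37.48 is under a tariff-rate quota (threshold 2,556 units). In-quota: 2,556 units at 1%; over-quota: 4,965 units at 31%.
Pro-rata value split: in-quota = ¥1,132,060.92 × 2,556/7,521 = ¥384,729.12; over-quota = ¥1,132,060.92 − ¥384,729.12 = ¥747,331.80.
In-quota duty = ¥384,729.12 × 1% = ¥3,847.29. Over-quota duty = ¥747,331.80 × 31% = ¥231,672.86.
Line duty = ¥3,847.29 + ¥231,672.86 = ¥235,520.15.

¥235,520.15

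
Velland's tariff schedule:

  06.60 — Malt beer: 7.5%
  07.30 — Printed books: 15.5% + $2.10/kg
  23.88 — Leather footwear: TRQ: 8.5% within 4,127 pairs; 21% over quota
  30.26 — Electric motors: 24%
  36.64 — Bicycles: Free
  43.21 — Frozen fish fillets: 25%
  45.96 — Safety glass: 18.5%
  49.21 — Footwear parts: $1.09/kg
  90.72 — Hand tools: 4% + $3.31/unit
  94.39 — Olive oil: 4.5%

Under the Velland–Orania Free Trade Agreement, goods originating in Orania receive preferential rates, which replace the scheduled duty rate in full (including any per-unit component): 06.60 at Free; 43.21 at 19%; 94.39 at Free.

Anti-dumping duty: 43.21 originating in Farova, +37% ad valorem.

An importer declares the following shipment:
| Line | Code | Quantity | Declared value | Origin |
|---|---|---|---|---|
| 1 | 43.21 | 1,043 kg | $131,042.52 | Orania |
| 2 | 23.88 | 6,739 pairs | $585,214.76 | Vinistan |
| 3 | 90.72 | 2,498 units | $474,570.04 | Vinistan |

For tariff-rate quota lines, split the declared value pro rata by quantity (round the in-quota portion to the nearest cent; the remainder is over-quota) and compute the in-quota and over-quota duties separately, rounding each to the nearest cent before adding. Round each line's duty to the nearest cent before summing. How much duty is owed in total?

$130,245.78

Line 1 (43.21, Orania, 1,043 kg, $131,042.52):
Base rate for 43.21 is 25%.
Origin Orania qualifies under the Velland–Orania agreement and 43.21 is covered: preferential rate 19% applies instead.
The additional-duty order on 43.21 targets Farova, not Orania; it does not apply.
Duty = $131,042.52 × 19% = $24,898.08.
Line 2 (23.88, Vinistan, 6,739 pairs, $585,214.76):
Code 23.88 is under a tariff-rate quota (threshold 4,127 pairs). In-quota: 4,127 pairs at 8.5%; over-quota: 2,612 pairs at 21%.
Pro-rata value split: in-quota = $585,214.76 × 4,127/6,739 = $358,388.68; over-quota = $585,214.76 − $358,388.68 = $226,826.08.
In-quota duty = $358,388.68 × 8.5% = $30,463.04. Over-quota duty = $226,826.08 × 21% = $47,633.48.
Line duty = $30,463.04 + $47,633.48 = $78,096.52.
Line 3 (90.72, Vinistan, 2,498 units, $474,570.04):
Base rate for 90.72 is 4% + $3.31/unit.
Duty = $474,570.04 × 4% + 2,498 × $3.31 = $27,251.18.
Total = $24,898.08 + $78,096.52 + $27,251.18 = $130,245.78.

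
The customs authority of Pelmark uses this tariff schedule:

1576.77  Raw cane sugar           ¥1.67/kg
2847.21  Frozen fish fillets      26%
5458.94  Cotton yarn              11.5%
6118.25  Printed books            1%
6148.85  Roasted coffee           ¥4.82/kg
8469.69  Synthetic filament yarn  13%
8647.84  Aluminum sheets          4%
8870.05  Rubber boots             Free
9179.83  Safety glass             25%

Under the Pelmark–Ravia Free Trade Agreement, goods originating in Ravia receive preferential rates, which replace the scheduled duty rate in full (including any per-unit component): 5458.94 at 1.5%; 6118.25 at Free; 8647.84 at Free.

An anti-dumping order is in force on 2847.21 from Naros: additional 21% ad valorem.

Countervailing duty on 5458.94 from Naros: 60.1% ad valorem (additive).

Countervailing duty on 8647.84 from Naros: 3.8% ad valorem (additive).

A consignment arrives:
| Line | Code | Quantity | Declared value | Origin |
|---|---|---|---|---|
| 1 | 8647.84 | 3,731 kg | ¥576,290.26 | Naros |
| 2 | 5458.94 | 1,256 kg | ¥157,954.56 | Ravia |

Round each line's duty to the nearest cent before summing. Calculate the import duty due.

Line 1 (8647.84, Naros, 3,731 kg, ¥576,290.26):
Base rate for 8647.84 is 4%.
8647.84 has an FTA preferential rate, but origin Naros is not Ravia; base rate stands.
Additional duty on 8647.84 from Naros: +3.8%. Applied ad valorem rate: 4% + 3.8% = 7.8%.
Duty = ¥576,290.26 × 7.8% = ¥44,950.64.
Line 2 (5458.94, Ravia, 1,256 kg, ¥157,954.56):
Base rate for 5458.94 is 11.5%.
Origin Ravia qualifies under the Pelmark–Ravia agreement and 5458.94 is covered: preferential rate 1.5% applies instead.
The additional-duty order on 5458.94 targets Naros, not Ravia; it does not apply.
Duty = ¥157,954.56 × 1.5% = ¥2,369.32.
Total = ¥44,950.64 + ¥2,369.32 = ¥47,319.96.

¥47,319.96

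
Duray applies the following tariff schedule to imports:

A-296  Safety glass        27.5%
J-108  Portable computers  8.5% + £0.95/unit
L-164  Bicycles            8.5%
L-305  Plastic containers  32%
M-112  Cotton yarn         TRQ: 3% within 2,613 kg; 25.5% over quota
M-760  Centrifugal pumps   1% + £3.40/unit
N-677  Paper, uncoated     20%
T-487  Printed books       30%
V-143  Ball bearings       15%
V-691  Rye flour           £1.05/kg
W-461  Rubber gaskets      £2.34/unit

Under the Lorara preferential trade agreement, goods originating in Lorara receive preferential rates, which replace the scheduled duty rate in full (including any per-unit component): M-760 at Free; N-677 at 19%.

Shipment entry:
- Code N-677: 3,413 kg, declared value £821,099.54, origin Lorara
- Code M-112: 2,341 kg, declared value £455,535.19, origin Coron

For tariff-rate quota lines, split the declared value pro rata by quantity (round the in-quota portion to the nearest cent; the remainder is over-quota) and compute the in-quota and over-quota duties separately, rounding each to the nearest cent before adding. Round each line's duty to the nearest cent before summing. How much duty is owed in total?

Line 1 (N-677, Lorara, 3,413 kg, £821,099.54):
Base rate for N-677 is 20%.
Origin Lorara qualifies under the Duray–Lorara agreement and N-677 is covered: preferential rate 19% applies instead.
Duty = £821,099.54 × 19% = £156,008.91.
Line 2 (M-112, Coron, 2,341 kg, £455,535.19):
Code M-112 is under a tariff-rate quota (threshold 2,613 kg). Quantity 2,341 kg is within the quota, so the in-quota rate 3% applies to the full value.
Duty = £455,535.19 × 3% = £13,666.06.
Total = £156,008.91 + £13,666.06 = £169,674.97.

£169,674.97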